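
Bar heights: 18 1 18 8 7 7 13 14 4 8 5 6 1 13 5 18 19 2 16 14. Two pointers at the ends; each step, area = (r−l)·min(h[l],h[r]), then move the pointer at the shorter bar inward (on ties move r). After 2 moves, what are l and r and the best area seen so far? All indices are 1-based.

l=1, r=18, best area=288

l=1 r=20: min(18,14)*19=266 best=266 *, r--
l=1 r=19: min(18,16)*18=288 best=288 *, r--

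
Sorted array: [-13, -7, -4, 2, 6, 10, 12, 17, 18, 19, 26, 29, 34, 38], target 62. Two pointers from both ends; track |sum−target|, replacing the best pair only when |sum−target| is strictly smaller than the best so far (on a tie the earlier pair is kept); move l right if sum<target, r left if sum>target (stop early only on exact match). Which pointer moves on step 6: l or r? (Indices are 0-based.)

l

l=0 r=13: -13+38=25 d=37 *, l++
l=1 r=13: -7+38=31 d=31 *, l++
l=2 r=13: -4+38=34 d=28 *, l++
l=3 r=13: 2+38=40 d=22 *, l++
l=4 r=13: 6+38=44 d=18 *, l++
l=5 r=13: 10+38=48 d=14 *, l++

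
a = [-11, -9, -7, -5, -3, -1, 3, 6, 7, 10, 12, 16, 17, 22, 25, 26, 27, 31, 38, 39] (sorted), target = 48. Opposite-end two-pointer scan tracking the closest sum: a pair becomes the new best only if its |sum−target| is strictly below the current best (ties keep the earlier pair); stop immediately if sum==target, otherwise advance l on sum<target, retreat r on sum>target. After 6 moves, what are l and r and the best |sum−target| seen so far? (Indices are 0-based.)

l=0 r=19: -11+39=28 d=20 *, l++
l=1 r=19: -9+39=30 d=18 *, l++
l=2 r=19: -7+39=32 d=16 *, l++
l=3 r=19: -5+39=34 d=14 *, l++
l=4 r=19: -3+39=36 d=12 *, l++
l=5 r=19: -1+39=38 d=10 *, l++

l=6, r=19, best |Δ|=10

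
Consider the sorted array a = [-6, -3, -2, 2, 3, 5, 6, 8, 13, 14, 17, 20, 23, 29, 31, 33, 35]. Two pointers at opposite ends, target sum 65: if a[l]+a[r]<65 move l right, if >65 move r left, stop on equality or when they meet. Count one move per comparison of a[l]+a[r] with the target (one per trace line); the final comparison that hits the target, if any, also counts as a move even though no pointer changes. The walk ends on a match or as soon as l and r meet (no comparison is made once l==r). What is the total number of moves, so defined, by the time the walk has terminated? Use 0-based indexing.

16 moves

l=0 r=16: -6+35=29 <65, l++
l=1 r=16: -3+35=32 <65, l++
l=2 r=16: -2+35=33 <65, l++
l=3 r=16: 2+35=37 <65, l++
l=4 r=16: 3+35=38 <65, l++
l=5 r=16: 5+35=40 <65, l++
l=6 r=16: 6+35=41 <65, l++
l=7 r=16: 8+35=43 <65, l++
l=8 r=16: 13+35=48 <65, l++
l=9 r=16: 14+35=49 <65, l++
l=10 r=16: 17+35=52 <65, l++
l=11 r=16: 20+35=55 <65, l++
l=12 r=16: 23+35=58 <65, l++
l=13 r=16: 29+35=64 <65, l++
l=14 r=16: 31+35=66 >65, r--
l=14 r=15: 31+33=64 <65, l++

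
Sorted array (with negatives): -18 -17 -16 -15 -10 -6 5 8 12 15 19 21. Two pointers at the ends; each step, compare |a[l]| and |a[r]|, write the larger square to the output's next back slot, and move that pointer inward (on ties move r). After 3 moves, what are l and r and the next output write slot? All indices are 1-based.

l=2, r=10, next write slot=9

[1,12] |-18|<=|21| out[12]=441 → r--
[1,11] |-18|<=|19| out[11]=361 → r--
[1,10] |-18|>|15| out[10]=324 → l++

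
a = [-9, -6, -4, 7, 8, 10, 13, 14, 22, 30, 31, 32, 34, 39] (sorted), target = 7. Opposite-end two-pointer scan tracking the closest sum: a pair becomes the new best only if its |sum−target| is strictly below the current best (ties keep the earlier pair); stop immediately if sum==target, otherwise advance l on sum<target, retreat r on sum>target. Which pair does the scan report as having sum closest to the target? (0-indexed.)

pair (-6, 13) with sum 7 (|Δ|=0)

[0,13] -9+39=30 d=23 * → r--
[0,12] -9+34=25 d=18 * → r--
[0,11] -9+32=23 d=16 * → r--
[0,10] -9+31=22 d=15 * → r--
[0,9] -9+30=21 d=14 * → r--
[0,8] -9+22=13 d=6 * → r--
[0,7] -9+14=5 d=2 * → l++
[1,7] -6+14=8 d=1 * → r--
[1,6] -6+13=7 d=0 * → stop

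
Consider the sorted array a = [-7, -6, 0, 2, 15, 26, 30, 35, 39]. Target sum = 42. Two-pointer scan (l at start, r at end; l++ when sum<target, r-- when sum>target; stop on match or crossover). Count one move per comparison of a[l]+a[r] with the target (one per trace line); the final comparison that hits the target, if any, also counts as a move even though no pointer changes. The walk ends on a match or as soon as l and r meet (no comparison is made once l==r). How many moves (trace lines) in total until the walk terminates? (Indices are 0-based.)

8 moves

[0,8] -7+39=32 <42 → l++
[1,8] -6+39=33 <42 → l++
[2,8] 0+39=39 <42 → l++
[3,8] 2+39=41 <42 → l++
[4,8] 15+39=54 >42 → r--
[4,7] 15+35=50 >42 → r--
[4,6] 15+30=45 >42 → r--
[4,5] 15+26=41 <42 → l++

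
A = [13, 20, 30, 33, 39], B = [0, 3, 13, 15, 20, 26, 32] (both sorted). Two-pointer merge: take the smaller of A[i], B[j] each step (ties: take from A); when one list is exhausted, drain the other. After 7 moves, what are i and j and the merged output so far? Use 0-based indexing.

i=2, j=5, merged so far=[0, 3, 13, 13, 15, 20, 20]

i=0 j=0: A[i]=13>B[j]=0 take 0, j++
i=0 j=1: A[i]=13>B[j]=3 take 3, j++
i=0 j=2: A[i]=13<=B[j]=13 take 13, i++
i=1 j=2: A[i]=20>B[j]=13 take 13, j++
i=1 j=3: A[i]=20>B[j]=15 take 15, j++
i=1 j=4: A[i]=20<=B[j]=20 take 20, i++
i=2 j=4: A[i]=30>B[j]=20 take 20, j++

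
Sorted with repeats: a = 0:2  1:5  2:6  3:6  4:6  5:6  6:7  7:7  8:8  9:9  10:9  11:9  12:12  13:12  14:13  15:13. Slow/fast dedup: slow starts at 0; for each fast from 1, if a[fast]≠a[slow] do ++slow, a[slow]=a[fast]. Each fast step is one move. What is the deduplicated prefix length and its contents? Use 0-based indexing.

(s=0,f=1) a[fast]=5≠a[slow]=2 write a[1]=5 → slow++,fast++
(s=1,f=2) a[fast]=6≠a[slow]=5 write a[2]=6 → slow++,fast++
(s=2,f=3) a[fast]=6=a[slow] dup → fast++
(s=2,f=4) a[fast]=6=a[slow] dup → fast++
(s=2,f=5) a[fast]=6=a[slow] dup → fast++
(s=2,f=6) a[fast]=7≠a[slow]=6 write a[3]=7 → slow++,fast++
(s=3,f=7) a[fast]=7=a[slow] dup → fast++
(s=3,f=8) a[fast]=8≠a[slow]=7 write a[4]=8 → slow++,fast++
(s=4,f=9) a[fast]=9≠a[slow]=8 write a[5]=9 → slow++,fast++
(s=5,f=10) a[fast]=9=a[slow] dup → fast++
(s=5,f=11) a[fast]=9=a[slow] dup → fast++
(s=5,f=12) a[fast]=12≠a[slow]=9 write a[6]=12 → slow++,fast++
(s=6,f=13) a[fast]=12=a[slow] dup → fast++
(s=6,f=14) a[fast]=13≠a[slow]=12 write a[7]=13 → slow++,fast++
(s=7,f=15) a[fast]=13=a[slow] dup → fast++

length 8; prefix = [2, 5, 6, 7, 8, 9, 12, 13]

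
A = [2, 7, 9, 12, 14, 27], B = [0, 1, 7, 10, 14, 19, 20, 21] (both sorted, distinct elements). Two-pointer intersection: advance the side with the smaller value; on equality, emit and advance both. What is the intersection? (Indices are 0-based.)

intersection = [7, 14]

[i=0,j=0] 2>0 → j++
[i=0,j=1] 2>1 → j++
[i=0,j=2] 2<7 → i++
[i=1,j=2] 7==7 emit → i++,j++
[i=2,j=3] 9<10 → i++
[i=3,j=3] 12>10 → j++
[i=3,j=4] 12<14 → i++
[i=4,j=4] 14==14 emit → i++,j++
[i=5,j=5] 27>19 → j++
[i=5,j=6] 27>20 → j++
[i=5,j=7] 27>21 → j++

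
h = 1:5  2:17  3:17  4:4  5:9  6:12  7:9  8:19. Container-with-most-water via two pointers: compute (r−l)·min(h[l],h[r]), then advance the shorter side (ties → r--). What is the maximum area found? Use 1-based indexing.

l=1 r=8: min(5,19)*7=35 best=35 *, l++
l=2 r=8: min(17,19)*6=102 best=102 *, l++
l=3 r=8: min(17,19)*5=85 best=102, l++
l=4 r=8: min(4,19)*4=16 best=102, l++
l=5 r=8: min(9,19)*3=27 best=102, l++
l=6 r=8: min(12,19)*2=24 best=102, l++
l=7 r=8: min(9,19)*1=9 best=102, l++

max area = 102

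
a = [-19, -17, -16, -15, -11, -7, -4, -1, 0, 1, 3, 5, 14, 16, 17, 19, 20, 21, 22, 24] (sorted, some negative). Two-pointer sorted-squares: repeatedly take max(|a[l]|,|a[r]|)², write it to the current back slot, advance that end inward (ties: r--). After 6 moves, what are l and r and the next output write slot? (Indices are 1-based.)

l=2, r=15, next write slot=14

[1,20] |-19|<=|24| out[20]=576 → r--
[1,19] |-19|<=|22| out[19]=484 → r--
[1,18] |-19|<=|21| out[18]=441 → r--
[1,17] |-19|<=|20| out[17]=400 → r--
[1,16] |-19|<=|19| out[16]=361 → r--
[1,15] |-19|>|17| out[15]=361 → l++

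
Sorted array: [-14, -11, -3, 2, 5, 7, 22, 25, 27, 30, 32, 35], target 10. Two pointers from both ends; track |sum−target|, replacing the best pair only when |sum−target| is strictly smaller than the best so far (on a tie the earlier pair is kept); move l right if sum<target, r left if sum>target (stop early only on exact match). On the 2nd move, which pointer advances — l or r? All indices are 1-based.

r

[1,12] -14+35=21 d=11 * → r--
[1,11] -14+32=18 d=8 * → r--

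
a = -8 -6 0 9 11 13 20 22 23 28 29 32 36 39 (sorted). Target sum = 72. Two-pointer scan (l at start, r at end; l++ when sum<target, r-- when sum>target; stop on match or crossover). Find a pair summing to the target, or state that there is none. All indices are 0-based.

no pair

l=0 r=13: -8+39=31 <72, l++
l=1 r=13: -6+39=33 <72, l++
l=2 r=13: 0+39=39 <72, l++
l=3 r=13: 9+39=48 <72, l++
l=4 r=13: 11+39=50 <72, l++
l=5 r=13: 13+39=52 <72, l++
l=6 r=13: 20+39=59 <72, l++
l=7 r=13: 22+39=61 <72, l++
l=8 r=13: 23+39=62 <72, l++
l=9 r=13: 28+39=67 <72, l++
l=10 r=13: 29+39=68 <72, l++
l=11 r=13: 32+39=71 <72, l++
l=12 r=13: 36+39=75 >72, r--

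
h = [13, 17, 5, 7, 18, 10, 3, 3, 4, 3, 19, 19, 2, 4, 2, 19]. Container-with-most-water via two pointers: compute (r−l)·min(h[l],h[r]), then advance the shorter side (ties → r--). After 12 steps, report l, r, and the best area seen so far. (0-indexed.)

l=10, r=13, best area=238

[0,15] min(13,19)*15=195 best=195 * → l++
[1,15] min(17,19)*14=238 best=238 * → l++
[2,15] min(5,19)*13=65 best=238 → l++
[3,15] min(7,19)*12=84 best=238 → l++
[4,15] min(18,19)*11=198 best=238 → l++
[5,15] min(10,19)*10=100 best=238 → l++
[6,15] min(3,19)*9=27 best=238 → l++
[7,15] min(3,19)*8=24 best=238 → l++
[8,15] min(4,19)*7=28 best=238 → l++
[9,15] min(3,19)*6=18 best=238 → l++
[10,15] min(19,19)*5=95 best=238 → r--
[10,14] min(19,2)*4=8 best=238 → r--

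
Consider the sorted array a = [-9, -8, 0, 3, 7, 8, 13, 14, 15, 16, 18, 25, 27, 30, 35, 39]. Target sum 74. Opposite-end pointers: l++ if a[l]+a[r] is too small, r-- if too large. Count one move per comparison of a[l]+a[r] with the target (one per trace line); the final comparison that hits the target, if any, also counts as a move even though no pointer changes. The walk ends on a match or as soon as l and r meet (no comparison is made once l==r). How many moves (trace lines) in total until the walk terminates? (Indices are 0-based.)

[0,15] -9+39=30 <74 → l++
[1,15] -8+39=31 <74 → l++
[2,15] 0+39=39 <74 → l++
[3,15] 3+39=42 <74 → l++
[4,15] 7+39=46 <74 → l++
[5,15] 8+39=47 <74 → l++
[6,15] 13+39=52 <74 → l++
[7,15] 14+39=53 <74 → l++
[8,15] 15+39=54 <74 → l++
[9,15] 16+39=55 <74 → l++
[10,15] 18+39=57 <74 → l++
[11,15] 25+39=64 <74 → l++
[12,15] 27+39=66 <74 → l++
[13,15] 30+39=69 <74 → l++
[14,15] 35+39=74 → found

15 moves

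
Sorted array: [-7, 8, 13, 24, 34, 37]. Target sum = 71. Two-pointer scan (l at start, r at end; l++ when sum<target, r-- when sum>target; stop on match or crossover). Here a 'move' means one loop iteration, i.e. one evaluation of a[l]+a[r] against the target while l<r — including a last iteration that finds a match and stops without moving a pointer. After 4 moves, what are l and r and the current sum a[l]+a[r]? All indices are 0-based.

[0,5] -7+37=30 <71 → l++
[1,5] 8+37=45 <71 → l++
[2,5] 13+37=50 <71 → l++
[3,5] 24+37=61 <71 → l++

l=4, r=5, sum=71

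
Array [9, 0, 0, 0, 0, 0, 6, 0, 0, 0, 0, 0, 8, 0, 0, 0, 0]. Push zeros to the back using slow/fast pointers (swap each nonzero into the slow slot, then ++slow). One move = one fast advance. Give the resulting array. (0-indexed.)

(s=0,f=0) a[fast]=9≠0 swap→a[0]=9 → slow++,fast++
(s=1,f=1) a[fast]=0 → fast++
(s=1,f=2) a[fast]=0 → fast++
(s=1,f=3) a[fast]=0 → fast++
(s=1,f=4) a[fast]=0 → fast++
(s=1,f=5) a[fast]=0 → fast++
(s=1,f=6) a[fast]=6≠0 swap→a[1]=6 → slow++,fast++
(s=2,f=7) a[fast]=0 → fast++
(s=2,f=8) a[fast]=0 → fast++
(s=2,f=9) a[fast]=0 → fast++
(s=2,f=10) a[fast]=0 → fast++
(s=2,f=11) a[fast]=0 → fast++
(s=2,f=12) a[fast]=8≠0 swap→a[2]=8 → slow++,fast++
(s=3,f=13) a[fast]=0 → fast++
(s=3,f=14) a[fast]=0 → fast++
(s=3,f=15) a[fast]=0 → fast++
(s=3,f=16) a[fast]=0 → fast++

[9, 6, 8, 0, 0, 0, 0, 0, 0, 0, 0, 0, 0, 0, 0, 0, 0]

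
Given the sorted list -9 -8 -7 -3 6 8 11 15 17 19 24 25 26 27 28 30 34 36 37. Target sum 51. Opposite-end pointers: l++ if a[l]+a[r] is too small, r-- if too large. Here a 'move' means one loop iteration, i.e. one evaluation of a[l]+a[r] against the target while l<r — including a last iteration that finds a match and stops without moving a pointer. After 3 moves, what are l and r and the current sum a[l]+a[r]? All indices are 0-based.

l=3, r=18, sum=34

l=0 r=18: -9+37=28 <51, l++
l=1 r=18: -8+37=29 <51, l++
l=2 r=18: -7+37=30 <51, l++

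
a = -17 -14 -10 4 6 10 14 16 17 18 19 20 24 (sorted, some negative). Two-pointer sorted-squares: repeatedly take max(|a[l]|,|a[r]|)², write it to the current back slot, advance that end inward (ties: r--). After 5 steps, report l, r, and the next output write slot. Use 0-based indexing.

[0,12] |-17|<=|24| out[12]=576 → r--
[0,11] |-17|<=|20| out[11]=400 → r--
[0,10] |-17|<=|19| out[10]=361 → r--
[0,9] |-17|<=|18| out[9]=324 → r--
[0,8] |-17|<=|17| out[8]=289 → r--

l=0, r=7, next write slot=7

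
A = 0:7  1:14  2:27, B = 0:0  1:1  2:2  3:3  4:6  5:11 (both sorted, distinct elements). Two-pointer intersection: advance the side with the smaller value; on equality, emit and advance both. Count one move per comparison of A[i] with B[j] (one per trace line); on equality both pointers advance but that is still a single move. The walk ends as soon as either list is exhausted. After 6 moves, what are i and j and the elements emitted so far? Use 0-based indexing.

i=1, j=5, emitted=[]

i=0 j=0: 7>0, j++
i=0 j=1: 7>1, j++
i=0 j=2: 7>2, j++
i=0 j=3: 7>3, j++
i=0 j=4: 7>6, j++
i=0 j=5: 7<11, i++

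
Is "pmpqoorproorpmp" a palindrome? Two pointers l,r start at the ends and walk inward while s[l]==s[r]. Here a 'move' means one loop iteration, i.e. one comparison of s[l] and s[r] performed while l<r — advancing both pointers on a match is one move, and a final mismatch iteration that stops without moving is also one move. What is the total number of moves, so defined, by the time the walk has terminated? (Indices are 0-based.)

l=0 r=14: 'p'=='p', l++,r--
l=1 r=13: 'm'=='m', l++,r--
l=2 r=12: 'p'=='p', l++,r--
l=3 r=11: 'q'!='r', stop

4 moves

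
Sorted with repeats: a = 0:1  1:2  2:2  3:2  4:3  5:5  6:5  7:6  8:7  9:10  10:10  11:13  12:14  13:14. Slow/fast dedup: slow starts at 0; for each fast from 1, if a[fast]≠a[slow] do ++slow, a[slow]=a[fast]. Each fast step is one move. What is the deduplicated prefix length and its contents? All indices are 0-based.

length 9; prefix = [1, 2, 3, 5, 6, 7, 10, 13, 14]

slow=0 fast=1: a[fast]=2≠a[slow]=1 write a[1]=2, slow++,fast++
slow=1 fast=2: a[fast]=2=a[slow] dup, fast++
slow=1 fast=3: a[fast]=2=a[slow] dup, fast++
slow=1 fast=4: a[fast]=3≠a[slow]=2 write a[2]=3, slow++,fast++
slow=2 fast=5: a[fast]=5≠a[slow]=3 write a[3]=5, slow++,fast++
slow=3 fast=6: a[fast]=5=a[slow] dup, fast++
slow=3 fast=7: a[fast]=6≠a[slow]=5 write a[4]=6, slow++,fast++
slow=4 fast=8: a[fast]=7≠a[slow]=6 write a[5]=7, slow++,fast++
slow=5 fast=9: a[fast]=10≠a[slow]=7 write a[6]=10, slow++,fast++
slow=6 fast=10: a[fast]=10=a[slow] dup, fast++
slow=6 fast=11: a[fast]=13≠a[slow]=10 write a[7]=13, slow++,fast++
slow=7 fast=12: a[fast]=14≠a[slow]=13 write a[8]=14, slow++,fast++
slow=8 fast=13: a[fast]=14=a[slow] dup, fast++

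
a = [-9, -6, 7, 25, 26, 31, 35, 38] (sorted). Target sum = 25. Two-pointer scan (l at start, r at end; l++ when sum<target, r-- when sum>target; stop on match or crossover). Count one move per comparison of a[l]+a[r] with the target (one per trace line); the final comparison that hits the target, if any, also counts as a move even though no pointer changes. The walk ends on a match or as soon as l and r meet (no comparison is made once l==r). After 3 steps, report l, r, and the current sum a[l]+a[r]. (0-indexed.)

[0,7] -9+38=29 >25 → r--
[0,6] -9+35=26 >25 → r--
[0,5] -9+31=22 <25 → l++

l=1, r=5, sum=25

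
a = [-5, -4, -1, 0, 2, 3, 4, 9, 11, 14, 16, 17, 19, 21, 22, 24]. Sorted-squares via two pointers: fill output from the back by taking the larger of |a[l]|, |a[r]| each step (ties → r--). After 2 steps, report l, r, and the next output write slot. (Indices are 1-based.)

[1,16] |-5|<=|24| out[16]=576 → r--
[1,15] |-5|<=|22| out[15]=484 → r--

l=1, r=14, next write slot=14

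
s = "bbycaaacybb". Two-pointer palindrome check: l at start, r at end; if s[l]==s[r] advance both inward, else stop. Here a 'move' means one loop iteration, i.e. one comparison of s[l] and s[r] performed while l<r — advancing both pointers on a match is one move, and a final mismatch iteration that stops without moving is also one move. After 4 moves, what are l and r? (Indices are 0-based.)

l=4, r=6

[0,10] 'b'=='b' → l++,r--
[1,9] 'b'=='b' → l++,r--
[2,8] 'y'=='y' → l++,r--
[3,7] 'c'=='c' → l++,r--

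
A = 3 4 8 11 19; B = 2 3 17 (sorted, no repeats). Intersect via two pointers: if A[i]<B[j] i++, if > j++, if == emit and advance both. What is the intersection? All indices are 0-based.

intersection = [3]

i=0 j=0: 3>2, j++
i=0 j=1: 3==3 emit, i++,j++
i=1 j=2: 4<17, i++
i=2 j=2: 8<17, i++
i=3 j=2: 11<17, i++
i=4 j=2: 19>17, j++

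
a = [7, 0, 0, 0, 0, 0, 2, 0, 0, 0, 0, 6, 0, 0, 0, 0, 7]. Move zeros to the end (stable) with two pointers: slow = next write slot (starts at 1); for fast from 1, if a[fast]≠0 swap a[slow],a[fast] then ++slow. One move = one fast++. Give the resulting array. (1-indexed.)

[7, 2, 6, 7, 0, 0, 0, 0, 0, 0, 0, 0, 0, 0, 0, 0, 0]

slow=1 fast=1: a[fast]=7≠0 swap→a[1]=7, slow++,fast++
slow=2 fast=2: a[fast]=0, fast++
slow=2 fast=3: a[fast]=0, fast++
slow=2 fast=4: a[fast]=0, fast++
slow=2 fast=5: a[fast]=0, fast++
slow=2 fast=6: a[fast]=0, fast++
slow=2 fast=7: a[fast]=2≠0 swap→a[2]=2, slow++,fast++
slow=3 fast=8: a[fast]=0, fast++
slow=3 fast=9: a[fast]=0, fast++
slow=3 fast=10: a[fast]=0, fast++
slow=3 fast=11: a[fast]=0, fast++
slow=3 fast=12: a[fast]=6≠0 swap→a[3]=6, slow++,fast++
slow=4 fast=13: a[fast]=0, fast++
slow=4 fast=14: a[fast]=0, fast++
slow=4 fast=15: a[fast]=0, fast++
slow=4 fast=16: a[fast]=0, fast++
slow=4 fast=17: a[fast]=7≠0 swap→a[4]=7, slow++,fast++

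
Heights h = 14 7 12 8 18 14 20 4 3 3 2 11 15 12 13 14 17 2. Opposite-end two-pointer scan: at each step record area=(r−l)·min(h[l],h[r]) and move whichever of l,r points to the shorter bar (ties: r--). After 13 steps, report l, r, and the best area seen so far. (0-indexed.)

l=4, r=8, best area=224

[0,17] min(14,2)*17=34 best=34 * → r--
[0,16] min(14,17)*16=224 best=224 * → l++
[1,16] min(7,17)*15=105 best=224 → l++
[2,16] min(12,17)*14=168 best=224 → l++
[3,16] min(8,17)*13=104 best=224 → l++
[4,16] min(18,17)*12=204 best=224 → r--
[4,15] min(18,14)*11=154 best=224 → r--
[4,14] min(18,13)*10=130 best=224 → r--
[4,13] min(18,12)*9=108 best=224 → r--
[4,12] min(18,15)*8=120 best=224 → r--
[4,11] min(18,11)*7=77 best=224 → r--
[4,10] min(18,2)*6=12 best=224 → r--
[4,9] min(18,3)*5=15 best=224 → r--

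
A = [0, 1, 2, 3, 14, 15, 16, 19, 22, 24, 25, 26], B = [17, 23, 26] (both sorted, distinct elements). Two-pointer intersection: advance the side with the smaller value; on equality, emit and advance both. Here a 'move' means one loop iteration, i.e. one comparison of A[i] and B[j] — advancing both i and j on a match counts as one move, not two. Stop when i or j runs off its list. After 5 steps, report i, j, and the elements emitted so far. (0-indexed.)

i=5, j=0, emitted=[]

i=0 j=0: 0<17, i++
i=1 j=0: 1<17, i++
i=2 j=0: 2<17, i++
i=3 j=0: 3<17, i++
i=4 j=0: 14<17, i++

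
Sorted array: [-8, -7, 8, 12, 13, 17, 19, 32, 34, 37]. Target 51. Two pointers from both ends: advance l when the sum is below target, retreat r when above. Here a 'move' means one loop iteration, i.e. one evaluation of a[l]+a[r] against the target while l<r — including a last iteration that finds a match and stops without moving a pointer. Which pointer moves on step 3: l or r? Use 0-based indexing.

l

l=0 r=9: -8+37=29 <51, l++
l=1 r=9: -7+37=30 <51, l++
l=2 r=9: 8+37=45 <51, l++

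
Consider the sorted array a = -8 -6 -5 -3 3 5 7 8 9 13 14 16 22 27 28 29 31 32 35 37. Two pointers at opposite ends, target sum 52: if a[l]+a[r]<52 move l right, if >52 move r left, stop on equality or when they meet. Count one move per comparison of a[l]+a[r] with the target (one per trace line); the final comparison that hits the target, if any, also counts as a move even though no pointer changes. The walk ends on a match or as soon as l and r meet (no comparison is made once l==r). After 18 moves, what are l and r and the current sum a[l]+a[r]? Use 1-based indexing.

l=14, r=15, sum=55

[1,20] -8+37=29 <52 → l++
[2,20] -6+37=31 <52 → l++
[3,20] -5+37=32 <52 → l++
[4,20] -3+37=34 <52 → l++
[5,20] 3+37=40 <52 → l++
[6,20] 5+37=42 <52 → l++
[7,20] 7+37=44 <52 → l++
[8,20] 8+37=45 <52 → l++
[9,20] 9+37=46 <52 → l++
[10,20] 13+37=50 <52 → l++
[11,20] 14+37=51 <52 → l++
[12,20] 16+37=53 >52 → r--
[12,19] 16+35=51 <52 → l++
[13,19] 22+35=57 >52 → r--
[13,18] 22+32=54 >52 → r--
[13,17] 22+31=53 >52 → r--
[13,16] 22+29=51 <52 → l++
[14,16] 27+29=56 >52 → r--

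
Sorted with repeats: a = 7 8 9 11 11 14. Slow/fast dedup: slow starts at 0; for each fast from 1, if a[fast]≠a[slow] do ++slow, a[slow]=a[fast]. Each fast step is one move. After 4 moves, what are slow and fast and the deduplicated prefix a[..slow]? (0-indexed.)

slow=3, fast=5, prefix=[7, 8, 9, 11]

slow=0 fast=1: a[fast]=8≠a[slow]=7 write a[1]=8, slow++,fast++
slow=1 fast=2: a[fast]=9≠a[slow]=8 write a[2]=9, slow++,fast++
slow=2 fast=3: a[fast]=11≠a[slow]=9 write a[3]=11, slow++,fast++
slow=3 fast=4: a[fast]=11=a[slow] dup, fast++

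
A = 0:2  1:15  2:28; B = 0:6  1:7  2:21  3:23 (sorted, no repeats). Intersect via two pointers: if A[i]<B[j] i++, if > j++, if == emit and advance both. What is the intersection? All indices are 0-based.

intersection = []

i=0 j=0: 2<6, i++
i=1 j=0: 15>6, j++
i=1 j=1: 15>7, j++
i=1 j=2: 15<21, i++
i=2 j=2: 28>21, j++
i=2 j=3: 28>23, j++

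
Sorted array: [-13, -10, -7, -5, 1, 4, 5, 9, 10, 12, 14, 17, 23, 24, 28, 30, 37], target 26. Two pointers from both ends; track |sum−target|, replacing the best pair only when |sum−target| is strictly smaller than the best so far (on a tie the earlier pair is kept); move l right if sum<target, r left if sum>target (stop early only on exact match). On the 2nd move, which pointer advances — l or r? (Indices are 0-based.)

r

[0,16] -13+37=24 d=2 * → l++
[1,16] -10+37=27 d=1 * → r--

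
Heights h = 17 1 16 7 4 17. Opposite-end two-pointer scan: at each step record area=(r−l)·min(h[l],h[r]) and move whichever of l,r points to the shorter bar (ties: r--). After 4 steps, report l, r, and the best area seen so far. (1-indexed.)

l=1, r=2, best area=85

[1,6] min(17,17)*5=85 best=85 * → r--
[1,5] min(17,4)*4=16 best=85 → r--
[1,4] min(17,7)*3=21 best=85 → r--
[1,3] min(17,16)*2=32 best=85 → r--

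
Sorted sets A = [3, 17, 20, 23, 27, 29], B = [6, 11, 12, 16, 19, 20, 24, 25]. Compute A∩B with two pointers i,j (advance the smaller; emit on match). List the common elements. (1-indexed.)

intersection = [20]

i=1 j=1: 3<6, i++
i=2 j=1: 17>6, j++
i=2 j=2: 17>11, j++
i=2 j=3: 17>12, j++
i=2 j=4: 17>16, j++
i=2 j=5: 17<19, i++
i=3 j=5: 20>19, j++
i=3 j=6: 20==20 emit, i++,j++
i=4 j=7: 23<24, i++
i=5 j=7: 27>24, j++
i=5 j=8: 27>25, j++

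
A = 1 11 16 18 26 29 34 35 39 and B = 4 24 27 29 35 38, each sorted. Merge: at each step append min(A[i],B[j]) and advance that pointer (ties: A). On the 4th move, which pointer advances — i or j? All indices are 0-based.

i

i=0 j=0: A[i]=1<=B[j]=4 take 1, i++
i=1 j=0: A[i]=11>B[j]=4 take 4, j++
i=1 j=1: A[i]=11<=B[j]=24 take 11, i++
i=2 j=1: A[i]=16<=B[j]=24 take 16, i++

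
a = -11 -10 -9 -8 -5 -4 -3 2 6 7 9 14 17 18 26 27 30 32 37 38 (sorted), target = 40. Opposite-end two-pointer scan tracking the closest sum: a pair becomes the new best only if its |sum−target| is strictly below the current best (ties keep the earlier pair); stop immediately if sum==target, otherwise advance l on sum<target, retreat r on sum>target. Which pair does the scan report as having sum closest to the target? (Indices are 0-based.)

l=0 r=19: -11+38=27 d=13 *, l++
l=1 r=19: -10+38=28 d=12 *, l++
l=2 r=19: -9+38=29 d=11 *, l++
l=3 r=19: -8+38=30 d=10 *, l++
l=4 r=19: -5+38=33 d=7 *, l++
l=5 r=19: -4+38=34 d=6 *, l++
l=6 r=19: -3+38=35 d=5 *, l++
l=7 r=19: 2+38=40 d=0 *, stop

pair (2, 38) with sum 40 (|Δ|=0)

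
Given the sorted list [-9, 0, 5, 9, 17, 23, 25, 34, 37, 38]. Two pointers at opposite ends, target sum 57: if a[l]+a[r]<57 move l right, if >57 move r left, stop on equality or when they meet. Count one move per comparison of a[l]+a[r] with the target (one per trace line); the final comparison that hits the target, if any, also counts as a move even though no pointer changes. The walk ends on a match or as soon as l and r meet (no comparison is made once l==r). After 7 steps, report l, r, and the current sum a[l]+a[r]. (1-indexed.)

l=1 r=10: -9+38=29 <57, l++
l=2 r=10: 0+38=38 <57, l++
l=3 r=10: 5+38=43 <57, l++
l=4 r=10: 9+38=47 <57, l++
l=5 r=10: 17+38=55 <57, l++
l=6 r=10: 23+38=61 >57, r--
l=6 r=9: 23+37=60 >57, r--

l=6, r=8, sum=57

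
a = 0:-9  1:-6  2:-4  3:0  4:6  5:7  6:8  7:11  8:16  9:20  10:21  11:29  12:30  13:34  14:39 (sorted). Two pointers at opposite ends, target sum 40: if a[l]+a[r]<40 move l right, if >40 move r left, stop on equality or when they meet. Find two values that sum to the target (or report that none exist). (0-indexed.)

(6, 34)

l=0 r=14: -9+39=30 <40, l++
l=1 r=14: -6+39=33 <40, l++
l=2 r=14: -4+39=35 <40, l++
l=3 r=14: 0+39=39 <40, l++
l=4 r=14: 6+39=45 >40, r--
l=4 r=13: 6+34=40, found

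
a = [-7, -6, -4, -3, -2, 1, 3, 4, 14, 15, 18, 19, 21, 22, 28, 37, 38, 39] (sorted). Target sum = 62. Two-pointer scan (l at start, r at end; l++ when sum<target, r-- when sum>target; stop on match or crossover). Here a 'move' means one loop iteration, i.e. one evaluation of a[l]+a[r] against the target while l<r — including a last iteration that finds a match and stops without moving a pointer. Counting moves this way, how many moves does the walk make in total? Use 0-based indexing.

[0,17] -7+39=32 <62 → l++
[1,17] -6+39=33 <62 → l++
[2,17] -4+39=35 <62 → l++
[3,17] -3+39=36 <62 → l++
[4,17] -2+39=37 <62 → l++
[5,17] 1+39=40 <62 → l++
[6,17] 3+39=42 <62 → l++
[7,17] 4+39=43 <62 → l++
[8,17] 14+39=53 <62 → l++
[9,17] 15+39=54 <62 → l++
[10,17] 18+39=57 <62 → l++
[11,17] 19+39=58 <62 → l++
[12,17] 21+39=60 <62 → l++
[13,17] 22+39=61 <62 → l++
[14,17] 28+39=67 >62 → r--
[14,16] 28+38=66 >62 → r--
[14,15] 28+37=65 >62 → r--

17 moves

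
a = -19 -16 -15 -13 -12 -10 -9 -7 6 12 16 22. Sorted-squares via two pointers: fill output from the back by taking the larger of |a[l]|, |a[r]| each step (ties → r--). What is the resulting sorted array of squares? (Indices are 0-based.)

[0,11] |-19|<=|22| out[11]=484 → r--
[0,10] |-19|>|16| out[10]=361 → l++
[1,10] |-16|<=|16| out[9]=256 → r--
[1,9] |-16|>|12| out[8]=256 → l++
[2,9] |-15|>|12| out[7]=225 → l++
[3,9] |-13|>|12| out[6]=169 → l++
[4,9] |-12|<=|12| out[5]=144 → r--
[4,8] |-12|>|6| out[4]=144 → l++
[5,8] |-10|>|6| out[3]=100 → l++
[6,8] |-9|>|6| out[2]=81 → l++
[7,8] |-7|>|6| out[1]=49 → l++
[8,8] |6|<=|6| out[0]=36 → r--

[36, 49, 81, 100, 144, 144, 169, 225, 256, 256, 361, 484]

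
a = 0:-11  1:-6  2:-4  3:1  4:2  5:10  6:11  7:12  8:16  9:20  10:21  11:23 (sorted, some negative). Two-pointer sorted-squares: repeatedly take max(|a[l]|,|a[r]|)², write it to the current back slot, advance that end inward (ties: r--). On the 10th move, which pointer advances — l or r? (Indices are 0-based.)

l=0 r=11: |-11|<=|23| out[11]=529, r--
l=0 r=10: |-11|<=|21| out[10]=441, r--
l=0 r=9: |-11|<=|20| out[9]=400, r--
l=0 r=8: |-11|<=|16| out[8]=256, r--
l=0 r=7: |-11|<=|12| out[7]=144, r--
l=0 r=6: |-11|<=|11| out[6]=121, r--
l=0 r=5: |-11|>|10| out[5]=121, l++
l=1 r=5: |-6|<=|10| out[4]=100, r--
l=1 r=4: |-6|>|2| out[3]=36, l++
l=2 r=4: |-4|>|2| out[2]=16, l++

l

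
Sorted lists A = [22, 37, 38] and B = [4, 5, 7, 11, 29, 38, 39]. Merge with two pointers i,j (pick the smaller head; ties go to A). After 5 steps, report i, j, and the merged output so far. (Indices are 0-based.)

i=0 j=0: A[i]=22>B[j]=4 take 4, j++
i=0 j=1: A[i]=22>B[j]=5 take 5, j++
i=0 j=2: A[i]=22>B[j]=7 take 7, j++
i=0 j=3: A[i]=22>B[j]=11 take 11, j++
i=0 j=4: A[i]=22<=B[j]=29 take 22, i++

i=1, j=4, merged so far=[4, 5, 7, 11, 22]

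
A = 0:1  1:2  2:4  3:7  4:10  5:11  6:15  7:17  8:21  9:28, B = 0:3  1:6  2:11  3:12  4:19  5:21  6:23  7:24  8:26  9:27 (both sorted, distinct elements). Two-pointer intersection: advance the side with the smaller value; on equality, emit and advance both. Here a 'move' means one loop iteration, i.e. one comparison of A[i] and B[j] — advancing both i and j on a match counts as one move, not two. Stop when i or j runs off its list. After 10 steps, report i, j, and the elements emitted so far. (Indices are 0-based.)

i=0 j=0: 1<3, i++
i=1 j=0: 2<3, i++
i=2 j=0: 4>3, j++
i=2 j=1: 4<6, i++
i=3 j=1: 7>6, j++
i=3 j=2: 7<11, i++
i=4 j=2: 10<11, i++
i=5 j=2: 11==11 emit, i++,j++
i=6 j=3: 15>12, j++
i=6 j=4: 15<19, i++

i=7, j=4, emitted=[11]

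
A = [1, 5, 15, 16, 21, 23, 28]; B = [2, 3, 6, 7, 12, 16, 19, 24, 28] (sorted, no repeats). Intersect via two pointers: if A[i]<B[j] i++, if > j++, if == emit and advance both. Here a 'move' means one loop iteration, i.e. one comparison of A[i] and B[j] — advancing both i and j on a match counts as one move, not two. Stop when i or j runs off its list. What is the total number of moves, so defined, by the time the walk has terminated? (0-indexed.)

i=0 j=0: 1<2, i++
i=1 j=0: 5>2, j++
i=1 j=1: 5>3, j++
i=1 j=2: 5<6, i++
i=2 j=2: 15>6, j++
i=2 j=3: 15>7, j++
i=2 j=4: 15>12, j++
i=2 j=5: 15<16, i++
i=3 j=5: 16==16 emit, i++,j++
i=4 j=6: 21>19, j++
i=4 j=7: 21<24, i++
i=5 j=7: 23<24, i++
i=6 j=7: 28>24, j++
i=6 j=8: 28==28 emit, i++,j++

14 moves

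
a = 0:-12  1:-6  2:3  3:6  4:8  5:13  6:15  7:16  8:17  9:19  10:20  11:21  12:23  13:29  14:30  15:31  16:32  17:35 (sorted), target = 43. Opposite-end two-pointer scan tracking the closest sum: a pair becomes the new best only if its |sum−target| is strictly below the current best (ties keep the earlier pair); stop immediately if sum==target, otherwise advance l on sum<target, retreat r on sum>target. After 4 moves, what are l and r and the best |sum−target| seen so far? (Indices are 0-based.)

l=0 r=17: -12+35=23 d=20 *, l++
l=1 r=17: -6+35=29 d=14 *, l++
l=2 r=17: 3+35=38 d=5 *, l++
l=3 r=17: 6+35=41 d=2 *, l++

l=4, r=17, best |Δ|=2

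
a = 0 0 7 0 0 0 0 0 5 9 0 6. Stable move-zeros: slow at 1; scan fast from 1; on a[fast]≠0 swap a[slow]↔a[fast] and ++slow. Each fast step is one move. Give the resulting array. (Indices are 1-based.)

[7, 5, 9, 6, 0, 0, 0, 0, 0, 0, 0, 0]

slow=1 fast=1: a[fast]=0, fast++
slow=1 fast=2: a[fast]=0, fast++
slow=1 fast=3: a[fast]=7≠0 swap→a[1]=7, slow++,fast++
slow=2 fast=4: a[fast]=0, fast++
slow=2 fast=5: a[fast]=0, fast++
slow=2 fast=6: a[fast]=0, fast++
slow=2 fast=7: a[fast]=0, fast++
slow=2 fast=8: a[fast]=0, fast++
slow=2 fast=9: a[fast]=5≠0 swap→a[2]=5, slow++,fast++
slow=3 fast=10: a[fast]=9≠0 swap→a[3]=9, slow++,fast++
slow=4 fast=11: a[fast]=0, fast++
slow=4 fast=12: a[fast]=6≠0 swap→a[4]=6, slow++,fast++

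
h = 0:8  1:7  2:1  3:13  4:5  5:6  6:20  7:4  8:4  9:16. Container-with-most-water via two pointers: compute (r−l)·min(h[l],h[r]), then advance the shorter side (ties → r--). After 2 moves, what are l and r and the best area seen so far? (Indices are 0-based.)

[0,9] min(8,16)*9=72 best=72 * → l++
[1,9] min(7,16)*8=56 best=72 → l++

l=2, r=9, best area=72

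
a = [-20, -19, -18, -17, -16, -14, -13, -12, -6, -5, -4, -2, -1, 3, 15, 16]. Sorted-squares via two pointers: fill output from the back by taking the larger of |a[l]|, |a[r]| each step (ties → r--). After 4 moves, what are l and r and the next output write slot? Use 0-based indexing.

l=4, r=15, next write slot=11

[0,15] |-20|>|16| out[15]=400 → l++
[1,15] |-19|>|16| out[14]=361 → l++
[2,15] |-18|>|16| out[13]=324 → l++
[3,15] |-17|>|16| out[12]=289 → l++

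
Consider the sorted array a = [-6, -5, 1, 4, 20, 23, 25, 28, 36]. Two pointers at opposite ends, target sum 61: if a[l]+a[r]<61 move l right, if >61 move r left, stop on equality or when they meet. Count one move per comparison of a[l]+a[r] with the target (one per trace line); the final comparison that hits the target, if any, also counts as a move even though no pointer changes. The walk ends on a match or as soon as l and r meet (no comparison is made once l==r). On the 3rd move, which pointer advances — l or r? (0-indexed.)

l=0 r=8: -6+36=30 <61, l++
l=1 r=8: -5+36=31 <61, l++
l=2 r=8: 1+36=37 <61, l++

l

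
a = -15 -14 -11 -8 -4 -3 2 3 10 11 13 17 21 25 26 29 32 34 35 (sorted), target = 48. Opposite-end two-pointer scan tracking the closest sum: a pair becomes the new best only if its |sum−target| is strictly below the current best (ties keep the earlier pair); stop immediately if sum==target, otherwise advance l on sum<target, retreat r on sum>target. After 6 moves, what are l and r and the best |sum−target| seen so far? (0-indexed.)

l=6, r=18, best |Δ|=16

[0,18] -15+35=20 d=28 * → l++
[1,18] -14+35=21 d=27 * → l++
[2,18] -11+35=24 d=24 * → l++
[3,18] -8+35=27 d=21 * → l++
[4,18] -4+35=31 d=17 * → l++
[5,18] -3+35=32 d=16 * → l++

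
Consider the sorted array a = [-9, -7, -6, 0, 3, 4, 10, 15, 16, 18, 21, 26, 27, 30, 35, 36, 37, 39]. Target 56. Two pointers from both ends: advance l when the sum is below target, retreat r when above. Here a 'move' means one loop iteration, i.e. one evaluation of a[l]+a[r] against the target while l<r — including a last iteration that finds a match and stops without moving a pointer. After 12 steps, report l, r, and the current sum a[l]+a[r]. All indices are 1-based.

l=1 r=18: -9+39=30 <56, l++
l=2 r=18: -7+39=32 <56, l++
l=3 r=18: -6+39=33 <56, l++
l=4 r=18: 0+39=39 <56, l++
l=5 r=18: 3+39=42 <56, l++
l=6 r=18: 4+39=43 <56, l++
l=7 r=18: 10+39=49 <56, l++
l=8 r=18: 15+39=54 <56, l++
l=9 r=18: 16+39=55 <56, l++
l=10 r=18: 18+39=57 >56, r--
l=10 r=17: 18+37=55 <56, l++
l=11 r=17: 21+37=58 >56, r--

l=11, r=16, sum=57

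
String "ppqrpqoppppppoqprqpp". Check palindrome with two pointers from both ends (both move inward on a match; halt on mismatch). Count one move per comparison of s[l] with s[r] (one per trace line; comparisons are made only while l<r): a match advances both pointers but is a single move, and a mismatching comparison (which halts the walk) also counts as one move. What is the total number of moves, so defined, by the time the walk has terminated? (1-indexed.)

10 moves

[1,20] 'p'=='p' → l++,r--
[2,19] 'p'=='p' → l++,r--
[3,18] 'q'=='q' → l++,r--
[4,17] 'r'=='r' → l++,r--
[5,16] 'p'=='p' → l++,r--
[6,15] 'q'=='q' → l++,r--
[7,14] 'o'=='o' → l++,r--
[8,13] 'p'=='p' → l++,r--
[9,12] 'p'=='p' → l++,r--
[10,11] 'p'=='p' → l++,r--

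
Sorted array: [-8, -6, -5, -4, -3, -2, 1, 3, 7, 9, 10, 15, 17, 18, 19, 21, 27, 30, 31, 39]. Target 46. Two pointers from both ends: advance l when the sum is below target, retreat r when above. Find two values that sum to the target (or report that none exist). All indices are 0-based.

(7, 39)

l=0 r=19: -8+39=31 <46, l++
l=1 r=19: -6+39=33 <46, l++
l=2 r=19: -5+39=34 <46, l++
l=3 r=19: -4+39=35 <46, l++
l=4 r=19: -3+39=36 <46, l++
l=5 r=19: -2+39=37 <46, l++
l=6 r=19: 1+39=40 <46, l++
l=7 r=19: 3+39=42 <46, l++
l=8 r=19: 7+39=46, found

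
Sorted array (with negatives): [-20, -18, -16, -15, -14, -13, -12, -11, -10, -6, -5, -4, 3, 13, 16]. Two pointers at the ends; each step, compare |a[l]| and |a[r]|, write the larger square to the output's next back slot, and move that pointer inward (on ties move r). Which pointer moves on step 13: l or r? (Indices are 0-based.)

[0,14] |-20|>|16| out[14]=400 → l++
[1,14] |-18|>|16| out[13]=324 → l++
[2,14] |-16|<=|16| out[12]=256 → r--
[2,13] |-16|>|13| out[11]=256 → l++
[3,13] |-15|>|13| out[10]=225 → l++
[4,13] |-14|>|13| out[9]=196 → l++
[5,13] |-13|<=|13| out[8]=169 → r--
[5,12] |-13|>|3| out[7]=169 → l++
[6,12] |-12|>|3| out[6]=144 → l++
[7,12] |-11|>|3| out[5]=121 → l++
[8,12] |-10|>|3| out[4]=100 → l++
[9,12] |-6|>|3| out[3]=36 → l++
[10,12] |-5|>|3| out[2]=25 → l++

l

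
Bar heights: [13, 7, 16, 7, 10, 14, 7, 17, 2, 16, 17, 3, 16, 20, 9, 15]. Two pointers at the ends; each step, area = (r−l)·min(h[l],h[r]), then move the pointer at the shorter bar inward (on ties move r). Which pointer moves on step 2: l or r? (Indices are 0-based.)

[0,15] min(13,15)*15=195 best=195 * → l++
[1,15] min(7,15)*14=98 best=195 → l++

l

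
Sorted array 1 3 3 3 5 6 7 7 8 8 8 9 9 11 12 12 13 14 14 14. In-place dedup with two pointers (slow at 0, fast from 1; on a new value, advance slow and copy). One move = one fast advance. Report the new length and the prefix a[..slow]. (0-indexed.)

length 11; prefix = [1, 3, 5, 6, 7, 8, 9, 11, 12, 13, 14]

(s=0,f=1) a[fast]=3≠a[slow]=1 write a[1]=3 → slow++,fast++
(s=1,f=2) a[fast]=3=a[slow] dup → fast++
(s=1,f=3) a[fast]=3=a[slow] dup → fast++
(s=1,f=4) a[fast]=5≠a[slow]=3 write a[2]=5 → slow++,fast++
(s=2,f=5) a[fast]=6≠a[slow]=5 write a[3]=6 → slow++,fast++
(s=3,f=6) a[fast]=7≠a[slow]=6 write a[4]=7 → slow++,fast++
(s=4,f=7) a[fast]=7=a[slow] dup → fast++
(s=4,f=8) a[fast]=8≠a[slow]=7 write a[5]=8 → slow++,fast++
(s=5,f=9) a[fast]=8=a[slow] dup → fast++
(s=5,f=10) a[fast]=8=a[slow] dup → fast++
(s=5,f=11) a[fast]=9≠a[slow]=8 write a[6]=9 → slow++,fast++
(s=6,f=12) a[fast]=9=a[slow] dup → fast++
(s=6,f=13) a[fast]=11≠a[slow]=9 write a[7]=11 → slow++,fast++
(s=7,f=14) a[fast]=12≠a[slow]=11 write a[8]=12 → slow++,fast++
(s=8,f=15) a[fast]=12=a[slow] dup → fast++
(s=8,f=16) a[fast]=13≠a[slow]=12 write a[9]=13 → slow++,fast++
(s=9,f=17) a[fast]=14≠a[slow]=13 write a[10]=14 → slow++,fast++
(s=10,f=18) a[fast]=14=a[slow] dup → fast++
(s=10,f=19) a[fast]=14=a[slow] dup → fast++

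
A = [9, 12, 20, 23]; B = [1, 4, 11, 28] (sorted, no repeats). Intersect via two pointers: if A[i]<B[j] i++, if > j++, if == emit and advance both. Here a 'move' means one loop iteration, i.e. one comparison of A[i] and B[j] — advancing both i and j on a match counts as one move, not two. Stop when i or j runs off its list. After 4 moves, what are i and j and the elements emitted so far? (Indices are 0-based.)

i=0 j=0: 9>1, j++
i=0 j=1: 9>4, j++
i=0 j=2: 9<11, i++
i=1 j=2: 12>11, j++

i=1, j=3, emitted=[]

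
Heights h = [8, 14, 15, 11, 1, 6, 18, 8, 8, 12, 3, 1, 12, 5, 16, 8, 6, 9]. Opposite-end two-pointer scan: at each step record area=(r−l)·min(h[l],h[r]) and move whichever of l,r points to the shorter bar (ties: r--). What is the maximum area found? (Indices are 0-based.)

max area = 182

[0,17] min(8,9)*17=136 best=136 * → l++
[1,17] min(14,9)*16=144 best=144 * → r--
[1,16] min(14,6)*15=90 best=144 → r--
[1,15] min(14,8)*14=112 best=144 → r--
[1,14] min(14,16)*13=182 best=182 * → l++
[2,14] min(15,16)*12=180 best=182 → l++
[3,14] min(11,16)*11=121 best=182 → l++
[4,14] min(1,16)*10=10 best=182 → l++
[5,14] min(6,16)*9=54 best=182 → l++
[6,14] min(18,16)*8=128 best=182 → r--
[6,13] min(18,5)*7=35 best=182 → r--
[6,12] min(18,12)*6=72 best=182 → r--
[6,11] min(18,1)*5=5 best=182 → r--
[6,10] min(18,3)*4=12 best=182 → r--
[6,9] min(18,12)*3=36 best=182 → r--
[6,8] min(18,8)*2=16 best=182 → r--
[6,7] min(18,8)*1=8 best=182 → r--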